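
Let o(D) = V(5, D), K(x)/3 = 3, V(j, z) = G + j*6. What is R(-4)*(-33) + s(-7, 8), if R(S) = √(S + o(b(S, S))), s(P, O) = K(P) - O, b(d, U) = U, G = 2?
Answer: 1 - 66*√7 ≈ -173.62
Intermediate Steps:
V(j, z) = 2 + 6*j (V(j, z) = 2 + j*6 = 2 + 6*j)
K(x) = 9 (K(x) = 3*3 = 9)
o(D) = 32 (o(D) = 2 + 6*5 = 2 + 30 = 32)
s(P, O) = 9 - O
R(S) = √(32 + S) (R(S) = √(S + 32) = √(32 + S))
R(-4)*(-33) + s(-7, 8) = √(32 - 4)*(-33) + (9 - 1*8) = √28*(-33) + (9 - 8) = (2*√7)*(-33) + 1 = -66*√7 + 1 = 1 - 66*√7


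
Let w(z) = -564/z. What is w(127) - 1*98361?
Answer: -12492411/127 ≈ -98366.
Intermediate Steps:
w(127) - 1*98361 = -564/127 - 1*98361 = -564*1/127 - 98361 = -564/127 - 98361 = -12492411/127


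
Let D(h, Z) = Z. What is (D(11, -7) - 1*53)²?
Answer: 3600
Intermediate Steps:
(D(11, -7) - 1*53)² = (-7 - 1*53)² = (-7 - 53)² = (-60)² = 3600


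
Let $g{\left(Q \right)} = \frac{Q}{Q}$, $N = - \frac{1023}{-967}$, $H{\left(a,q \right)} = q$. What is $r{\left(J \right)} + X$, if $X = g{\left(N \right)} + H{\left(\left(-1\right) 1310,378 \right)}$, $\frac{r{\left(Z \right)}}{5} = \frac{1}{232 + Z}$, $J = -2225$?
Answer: $\frac{755342}{1993} \approx 379.0$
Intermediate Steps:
$N = \frac{1023}{967}$ ($N = \left(-1023\right) \left(- \frac{1}{967}\right) = \frac{1023}{967} \approx 1.0579$)
$g{\left(Q \right)} = 1$
$r{\left(Z \right)} = \frac{5}{232 + Z}$
$X = 379$ ($X = 1 + 378 = 379$)
$r{\left(J \right)} + X = \frac{5}{232 - 2225} + 379 = \frac{5}{-1993} + 379 = 5 \left(- \frac{1}{1993}\right) + 379 = - \frac{5}{1993} + 379 = \frac{755342}{1993}$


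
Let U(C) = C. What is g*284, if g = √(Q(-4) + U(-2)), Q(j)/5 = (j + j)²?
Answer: 284*√318 ≈ 5064.4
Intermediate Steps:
Q(j) = 20*j² (Q(j) = 5*(j + j)² = 5*(2*j)² = 5*(4*j²) = 20*j²)
g = √318 (g = √(20*(-4)² - 2) = √(20*16 - 2) = √(320 - 2) = √318 ≈ 17.833)
g*284 = √318*284 = 284*√318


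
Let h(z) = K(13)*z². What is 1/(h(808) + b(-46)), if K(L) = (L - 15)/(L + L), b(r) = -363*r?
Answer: -13/435790 ≈ -2.9831e-5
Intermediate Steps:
K(L) = (-15 + L)/(2*L) (K(L) = (-15 + L)/((2*L)) = (-15 + L)*(1/(2*L)) = (-15 + L)/(2*L))
h(z) = -z²/13 (h(z) = ((½)*(-15 + 13)/13)*z² = ((½)*(1/13)*(-2))*z² = -z²/13)
1/(h(808) + b(-46)) = 1/(-1/13*808² - 363*(-46)) = 1/(-1/13*652864 + 16698) = 1/(-652864/13 + 16698) = 1/(-435790/13) = -13/435790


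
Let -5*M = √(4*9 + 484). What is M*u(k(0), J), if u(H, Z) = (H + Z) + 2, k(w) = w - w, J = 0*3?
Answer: -4*√130/5 ≈ -9.1214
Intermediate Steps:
J = 0
k(w) = 0
u(H, Z) = 2 + H + Z
M = -2*√130/5 (M = -√(4*9 + 484)/5 = -√(36 + 484)/5 = -2*√130/5 ≈ -4.5607)
M*u(k(0), J) = (-2*√130/5)*(2 + 0 + 0) = -2*√130/5*2 = -4*√130/5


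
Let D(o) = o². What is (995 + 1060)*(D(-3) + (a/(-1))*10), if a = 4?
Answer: -63705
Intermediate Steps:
(995 + 1060)*(D(-3) + (a/(-1))*10) = (995 + 1060)*((-3)² + (4/(-1))*10) = 2055*(9 + (4*(-1))*10) = 2055*(9 - 4*10) = 2055*(9 - 40) = 2055*(-31) = -63705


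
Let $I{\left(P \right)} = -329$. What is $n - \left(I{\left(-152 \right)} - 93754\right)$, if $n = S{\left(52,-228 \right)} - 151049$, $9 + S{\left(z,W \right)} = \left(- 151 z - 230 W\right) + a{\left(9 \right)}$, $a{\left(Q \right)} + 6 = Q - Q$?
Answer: $-12393$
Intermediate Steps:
$a{\left(Q \right)} = -6$ ($a{\left(Q \right)} = -6 + \left(Q - Q\right) = -6 + 0 = -6$)
$S{\left(z,W \right)} = -15 - 230 W - 151 z$ ($S{\left(z,W \right)} = -9 - \left(6 + 151 z + 230 W\right) = -15 - 230 W - 151 z$)
$n = -106476$ ($n = \left(-15 - -52440 - 7852\right) - 151049 = \left(-15 + 52440 - 7852\right) - 151049 = 44573 - 151049 = -106476$)
$n - \left(I{\left(-152 \right)} - 93754\right) = -106476 - \left(-329 - 93754\right) = -106476 - -94083 = -106476 + 94083 = -12393$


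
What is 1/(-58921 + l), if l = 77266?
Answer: 1/18345 ≈ 5.4511e-5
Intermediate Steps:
1/(-58921 + l) = 1/(-58921 + 77266) = 1/18345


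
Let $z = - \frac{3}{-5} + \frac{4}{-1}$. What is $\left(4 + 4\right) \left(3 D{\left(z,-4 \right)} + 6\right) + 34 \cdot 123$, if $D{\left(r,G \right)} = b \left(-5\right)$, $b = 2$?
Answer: $3990$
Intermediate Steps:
$z = - \frac{17}{5}$ ($z = \left(-3\right) \left(- \frac{1}{5}\right) + 4 \left(-1\right) = \frac{3}{5} - 4 = - \frac{17}{5} \approx -3.4$)
$D{\left(r,G \right)} = -10$ ($D{\left(r,G \right)} = 2 \left(-5\right) = -10$)
$\left(4 + 4\right) \left(3 D{\left(z,-4 \right)} + 6\right) + 34 \cdot 123 = \left(4 + 4\right) \left(3 \left(-10\right) + 6\right) + 34 \cdot 123 = 8 \left(-30 + 6\right) + 4182 = 8 \left(-24\right) + 4182 = -192 + 4182 = 3990$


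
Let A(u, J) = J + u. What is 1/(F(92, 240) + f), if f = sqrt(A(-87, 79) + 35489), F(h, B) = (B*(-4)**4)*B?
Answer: 4915200/72477573108173 - sqrt(35481)/217432719324519 ≈ 6.7816e-8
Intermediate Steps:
F(h, B) = 256*B**2 (F(h, B) = (B*256)*B = (256*B)*B = 256*B**2)
f = sqrt(35481) (f = sqrt((79 - 87) + 35489) = sqrt(-8 + 35489) = sqrt(35481) ≈ 188.36)
1/(F(92, 240) + f) = 1/(256*240**2 + sqrt(35481)) = 1/(256*57600 + sqrt(35481)) = 1/(14745600 + sqrt(35481))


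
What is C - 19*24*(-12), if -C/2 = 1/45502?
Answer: 124493471/22751 ≈ 5472.0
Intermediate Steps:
C = -1/22751 (C = -2/45502 = -2*1/45502 = -1/22751 ≈ -4.3954e-5)
C - 19*24*(-12) = -1/22751 - 19*24*(-12) = -1/22751 - 456*(-12) = -1/22751 + 5472 = 124493471/22751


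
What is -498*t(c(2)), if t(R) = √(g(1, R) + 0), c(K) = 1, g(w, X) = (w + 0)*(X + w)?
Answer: -498*√2 ≈ -704.28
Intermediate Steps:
g(w, X) = w*(X + w)
t(R) = √(1 + R) (t(R) = √(1*(R + 1) + 0) = √(1*(1 + R) + 0) = √((1 + R) + 0) = √(1 + R))
-498*t(c(2)) = -498*√(1 + 1) = -498*√2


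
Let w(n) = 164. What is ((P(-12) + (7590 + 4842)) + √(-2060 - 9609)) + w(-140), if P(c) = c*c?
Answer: 12740 + I*√11669 ≈ 12740.0 + 108.02*I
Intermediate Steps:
P(c) = c²
((P(-12) + (7590 + 4842)) + √(-2060 - 9609)) + w(-140) = (((-12)² + (7590 + 4842)) + √(-2060 - 9609)) + 164 = ((144 + 12432) + √(-11669)) + 164 = (12576 + I*√11669) + 164 = 12740 + I*√11669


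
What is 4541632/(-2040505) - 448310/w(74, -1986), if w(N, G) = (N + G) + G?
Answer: 448537757507/3976944245 ≈ 112.78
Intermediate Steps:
w(N, G) = N + 2*G (w(N, G) = (G + N) + G = N + 2*G)
4541632/(-2040505) - 448310/w(74, -1986) = 4541632/(-2040505) - 448310/(74 + 2*(-1986)) = 4541632*(-1/2040505) - 448310/(74 - 3972) = -4541632/2040505 - 448310/(-3898) = -4541632/2040505 - 448310*(-1/3898) = -4541632/2040505 + 224155/1949 = 448537757507/3976944245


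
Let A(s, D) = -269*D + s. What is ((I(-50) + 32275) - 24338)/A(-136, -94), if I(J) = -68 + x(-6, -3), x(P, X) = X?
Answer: 3933/12575 ≈ 0.31276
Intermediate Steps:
A(s, D) = s - 269*D
I(J) = -71 (I(J) = -68 - 3 = -71)
((I(-50) + 32275) - 24338)/A(-136, -94) = ((-71 + 32275) - 24338)/(-136 - 269*(-94)) = (32204 - 24338)/(-136 + 25286) = 7866/25150 = 7866*(1/25150) = 3933/12575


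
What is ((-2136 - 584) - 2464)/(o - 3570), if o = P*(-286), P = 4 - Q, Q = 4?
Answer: 864/595 ≈ 1.4521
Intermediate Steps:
P = 0 (P = 4 - 1*4 = 4 - 4 = 0)
o = 0 (o = 0*(-286) = 0)
((-2136 - 584) - 2464)/(o - 3570) = ((-2136 - 584) - 2464)/(0 - 3570) = (-2720 - 2464)/(-3570) = -5184*(-1/3570) = 864/595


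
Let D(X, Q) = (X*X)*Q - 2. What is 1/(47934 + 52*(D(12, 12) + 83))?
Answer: 1/142002 ≈ 7.0422e-6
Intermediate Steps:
D(X, Q) = -2 + Q*X² (D(X, Q) = X²*Q - 2 = Q*X² - 2 = -2 + Q*X²)
1/(47934 + 52*(D(12, 12) + 83)) = 1/(47934 + 52*((-2 + 12*12²) + 83)) = 1/(47934 + 52*((-2 + 12*144) + 83)) = 1/(47934 + 52*((-2 + 1728) + 83)) = 1/(47934 + 52*(1726 + 83)) = 1/(47934 + 52*1809) = 1/(47934 + 94068) = 1/142002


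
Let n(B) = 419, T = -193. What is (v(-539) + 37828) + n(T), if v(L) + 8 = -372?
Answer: 37867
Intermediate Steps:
v(L) = -380 (v(L) = -8 - 372 = -380)
(v(-539) + 37828) + n(T) = (-380 + 37828) + 419 = 37448 + 419 = 37867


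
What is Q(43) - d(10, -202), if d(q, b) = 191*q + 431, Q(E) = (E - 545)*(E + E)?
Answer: -45513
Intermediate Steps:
Q(E) = 2*E*(-545 + E) (Q(E) = (-545 + E)*(2*E) = 2*E*(-545 + E))
d(q, b) = 431 + 191*q
Q(43) - d(10, -202) = 2*43*(-545 + 43) - (431 + 191*10) = 2*43*(-502) - (431 + 1910) = -43172 - 1*2341 = -43172 - 2341 = -45513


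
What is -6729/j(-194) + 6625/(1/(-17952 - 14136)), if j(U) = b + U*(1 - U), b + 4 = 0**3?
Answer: -8042865215271/37834 ≈ -2.1258e+8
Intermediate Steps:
b = -4 (b = -4 + 0**3 = -4 + 0 = -4)
j(U) = -4 + U*(1 - U)
-6729/j(-194) + 6625/(1/(-17952 - 14136)) = -6729/(-4 - 194 - 1*(-194)**2) + 6625/(1/(-17952 - 14136)) = -6729/(-4 - 194 - 1*37636) + 6625/(1/(-32088)) = -6729/(-4 - 194 - 37636) + 6625/(-1/32088) = -6729/(-37834) + 6625*(-32088) = -6729*(-1/37834) - 212583000 = 6729/37834 - 212583000 = -8042865215271/37834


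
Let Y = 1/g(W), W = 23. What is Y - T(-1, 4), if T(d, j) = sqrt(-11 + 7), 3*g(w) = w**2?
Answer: 3/529 - 2*I ≈ 0.0056711 - 2.0*I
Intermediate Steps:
g(w) = w**2/3
T(d, j) = 2*I (T(d, j) = sqrt(-4) = 2*I)
Y = 3/529 (Y = 1/((1/3)*23**2) = 1/((1/3)*529) = 1/(529/3) = 3/529 ≈ 0.0056711)
Y - T(-1, 4) = 3/529 - 2*I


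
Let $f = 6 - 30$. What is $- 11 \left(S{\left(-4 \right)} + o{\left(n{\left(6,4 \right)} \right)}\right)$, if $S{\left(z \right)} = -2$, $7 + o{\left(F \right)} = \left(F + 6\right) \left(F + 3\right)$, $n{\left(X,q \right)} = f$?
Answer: $-4059$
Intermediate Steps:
$f = -24$ ($f = 6 - 30 = -24$)
$n{\left(X,q \right)} = -24$
$o{\left(F \right)} = -7 + \left(3 + F\right) \left(6 + F\right)$ ($o{\left(F \right)} = -7 + \left(F + 6\right) \left(F + 3\right) = -7 + \left(6 + F\right) \left(3 + F\right) = -7 + \left(3 + F\right) \left(6 + F\right)$)
$- 11 \left(S{\left(-4 \right)} + o{\left(n{\left(6,4 \right)} \right)}\right) = - 11 \left(-2 + \left(11 + \left(-24\right)^{2} + 9 \left(-24\right)\right)\right) = - 11 \left(-2 + \left(11 + 576 - 216\right)\right) = - 11 \left(-2 + 371\right) = \left(-11\right) 369 = -4059$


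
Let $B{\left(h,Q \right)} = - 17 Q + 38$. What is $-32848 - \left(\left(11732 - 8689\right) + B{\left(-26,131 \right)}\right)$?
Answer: $-33702$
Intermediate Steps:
$B{\left(h,Q \right)} = 38 - 17 Q$
$-32848 - \left(\left(11732 - 8689\right) + B{\left(-26,131 \right)}\right) = -32848 - \left(\left(11732 - 8689\right) + \left(38 - 2227\right)\right) = -32848 - \left(3043 + \left(38 - 2227\right)\right) = -32848 - \left(3043 - 2189\right) = -32848 - 854 = -33702$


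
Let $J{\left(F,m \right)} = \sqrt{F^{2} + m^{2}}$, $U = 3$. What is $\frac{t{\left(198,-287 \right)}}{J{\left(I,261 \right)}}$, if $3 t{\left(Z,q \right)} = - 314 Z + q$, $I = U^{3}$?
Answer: $- \frac{62459 \sqrt{34}}{4590} \approx -79.345$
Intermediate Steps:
$I = 27$ ($I = 3^{3} = 27$)
$t{\left(Z,q \right)} = - \frac{314 Z}{3} + \frac{q}{3}$ ($t{\left(Z,q \right)} = \frac{- 314 Z + q}{3} = \frac{q - 314 Z}{3} = - \frac{314 Z}{3} + \frac{q}{3}$)
$\frac{t{\left(198,-287 \right)}}{J{\left(I,261 \right)}} = \frac{\left(- \frac{314}{3}\right) 198 + \frac{1}{3} \left(-287\right)}{\sqrt{27^{2} + 261^{2}}} = \frac{-20724 - \frac{287}{3}}{\sqrt{729 + 68121}} = - \frac{62459}{3 \sqrt{68850}} = - \frac{62459}{3 \cdot 45 \sqrt{34}} = - \frac{62459 \frac{\sqrt{34}}{1530}}{3} = - \frac{62459 \sqrt{34}}{4590}$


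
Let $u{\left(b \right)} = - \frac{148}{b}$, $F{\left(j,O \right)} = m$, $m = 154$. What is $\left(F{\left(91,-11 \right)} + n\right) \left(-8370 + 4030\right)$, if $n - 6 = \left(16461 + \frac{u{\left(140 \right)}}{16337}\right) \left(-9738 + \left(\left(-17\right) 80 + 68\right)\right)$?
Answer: $\frac{415271080298160}{527} \approx 7.8799 \cdot 10^{11}$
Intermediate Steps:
$F{\left(j,O \right)} = 154$
$n = - \frac{20763571626194}{114359}$ ($n = 6 + \left(16461 + \frac{\left(-148\right) \frac{1}{140}}{16337}\right) \left(-9738 + \left(\left(-17\right) 80 + 68\right)\right) = 6 + \left(16461 + \left(-148\right) \frac{1}{140} \cdot \frac{1}{16337}\right) \left(-9738 + \left(-1360 + 68\right)\right) = 6 + \left(16461 - \frac{37}{571795}\right) \left(-9738 - 1292\right) = 6 + \left(16461 - \frac{37}{571795}\right) \left(-11030\right) = 6 + \frac{9412317458}{571795} \left(-11030\right) = 6 - \frac{20763572312348}{114359} = - \frac{20763571626194}{114359} \approx -1.8156 \cdot 10^{8}$)
$\left(F{\left(91,-11 \right)} + n\right) \left(-8370 + 4030\right) = \left(154 - \frac{20763571626194}{114359}\right) \left(-8370 + 4030\right) = \left(- \frac{20763554014908}{114359}\right) \left(-4340\right) = \frac{415271080298160}{527}$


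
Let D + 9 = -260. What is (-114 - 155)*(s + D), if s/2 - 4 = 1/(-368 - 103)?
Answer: 33068977/471 ≈ 70210.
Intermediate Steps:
D = -269 (D = -9 - 260 = -269)
s = 3766/471 (s = 8 + 2/(-368 - 103) = 8 + 2/(-471) = 8 + 2*(-1/471) = 8 - 2/471 = 3766/471 ≈ 7.9958)
(-114 - 155)*(s + D) = (-114 - 155)*(3766/471 - 269) = -269*(-122933/471) = 33068977/471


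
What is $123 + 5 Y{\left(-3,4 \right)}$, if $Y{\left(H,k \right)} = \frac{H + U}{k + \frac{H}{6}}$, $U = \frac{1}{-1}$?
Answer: $\frac{821}{7} \approx 117.29$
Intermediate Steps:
$U = -1$
$Y{\left(H,k \right)} = \frac{-1 + H}{k + \frac{H}{6}}$ ($Y{\left(H,k \right)} = \frac{H - 1}{k + \frac{H}{6}} = \frac{-1 + H}{k + H \frac{1}{6}} = \frac{-1 + H}{k + \frac{H}{6}}$)
$123 + 5 Y{\left(-3,4 \right)} = 123 + 5 \frac{6 \left(-1 - 3\right)}{-3 + 6 \cdot 4} = 123 + 5 \cdot 6 \frac{1}{-3 + 24} \left(-4\right) = 123 + 5 \cdot 6 \cdot \frac{1}{21} \left(-4\right) = 123 + 5 \left(- \frac{8}{7}\right) = 123 - \frac{40}{7} = \frac{821}{7}$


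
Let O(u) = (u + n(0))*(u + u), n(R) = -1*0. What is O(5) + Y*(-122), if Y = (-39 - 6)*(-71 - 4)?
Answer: -411700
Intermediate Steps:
n(R) = 0
O(u) = 2*u**2 (O(u) = (u + 0)*(u + u) = u*(2*u) = 2*u**2)
Y = 3375 (Y = -45*(-75) = 3375)
O(5) + Y*(-122) = 2*5**2 + 3375*(-122) = 2*25 - 411750 = 50 - 411750 = -411700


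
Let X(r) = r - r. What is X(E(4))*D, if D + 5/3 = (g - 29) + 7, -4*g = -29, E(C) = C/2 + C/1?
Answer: 0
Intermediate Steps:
E(C) = 3*C/2 (E(C) = C*(½) + C*1 = C/2 + C = 3*C/2)
X(r) = 0
g = 29/4 (g = -¼*(-29) = 29/4 ≈ 7.2500)
D = -197/12 (D = -5/3 + ((29/4 - 29) + 7) = -5/3 + (-87/4 + 7) = -5/3 - 59/4 = -197/12 ≈ -16.417)
X(E(4))*D = 0*(-197/12) = 0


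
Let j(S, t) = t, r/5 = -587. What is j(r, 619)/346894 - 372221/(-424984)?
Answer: 64692148335/73712199848 ≈ 0.87763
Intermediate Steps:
r = -2935 (r = 5*(-587) = -2935)
j(r, 619)/346894 - 372221/(-424984) = 619/346894 - 372221/(-424984) = 619*(1/346894) - 372221*(-1/424984) = 619/346894 + 372221/424984 = 64692148335/73712199848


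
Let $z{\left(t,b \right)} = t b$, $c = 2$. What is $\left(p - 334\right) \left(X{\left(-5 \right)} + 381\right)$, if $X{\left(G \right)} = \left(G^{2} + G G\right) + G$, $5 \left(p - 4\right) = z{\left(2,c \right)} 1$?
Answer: $- \frac{701196}{5} \approx -1.4024 \cdot 10^{5}$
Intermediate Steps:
$z{\left(t,b \right)} = b t$
$p = \frac{24}{5}$ ($p = 4 + \frac{2 \cdot 2 \cdot 1}{5} = 4 + \frac{4 \cdot 1}{5} = 4 + \frac{1}{5} \cdot 4 = 4 + \frac{4}{5} = \frac{24}{5} \approx 4.8$)
$X{\left(G \right)} = G + 2 G^{2}$ ($X{\left(G \right)} = \left(G^{2} + G^{2}\right) + G = 2 G^{2} + G = G + 2 G^{2}$)
$\left(p - 334\right) \left(X{\left(-5 \right)} + 381\right) = \left(\frac{24}{5} - 334\right) \left(- 5 \left(1 + 2 \left(-5\right)\right) + 381\right) = - \frac{1646 \left(- 5 \left(1 - 10\right) + 381\right)}{5} = - \frac{1646 \left(\left(-5\right) \left(-9\right) + 381\right)}{5} = - \frac{1646 \left(45 + 381\right)}{5} = \left(- \frac{1646}{5}\right) 426 = - \frac{701196}{5}$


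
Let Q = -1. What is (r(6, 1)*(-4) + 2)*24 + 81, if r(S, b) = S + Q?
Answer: -351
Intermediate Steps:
r(S, b) = -1 + S (r(S, b) = S - 1 = -1 + S)
(r(6, 1)*(-4) + 2)*24 + 81 = ((-1 + 6)*(-4) + 2)*24 + 81 = (5*(-4) + 2)*24 + 81 = (-20 + 2)*24 + 81 = -18*24 + 81 = -432 + 81 = -351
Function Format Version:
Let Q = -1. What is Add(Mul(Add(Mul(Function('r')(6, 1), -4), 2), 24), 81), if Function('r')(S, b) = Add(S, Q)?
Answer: -351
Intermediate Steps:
Function('r')(S, b) = Add(-1, S) (Function('r')(S, b) = Add(S, -1) = Add(-1, S))
Add(Mul(Add(Mul(Function('r')(6, 1), -4), 2), 24), 81) = Add(Mul(Add(Mul(Add(-1, 6), -4), 2), 24), 81) = Add(Mul(Add(Mul(5, -4), 2), 24), 81) = Add(Mul(Add(-20, 2), 24), 81) = Add(Mul(-18, 24), 81) = Add(-432, 81) = -351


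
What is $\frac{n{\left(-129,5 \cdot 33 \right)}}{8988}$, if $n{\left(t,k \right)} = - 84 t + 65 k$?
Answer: $\frac{7187}{2996} \approx 2.3989$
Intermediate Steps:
$\frac{n{\left(-129,5 \cdot 33 \right)}}{8988} = \frac{\left(-84\right) \left(-129\right) + 65 \cdot 5 \cdot 33}{8988} = \left(10836 + 65 \cdot 165\right) \frac{1}{8988} = \left(10836 + 10725\right) \frac{1}{8988} = 21561 \cdot \frac{1}{8988} = \frac{7187}{2996}$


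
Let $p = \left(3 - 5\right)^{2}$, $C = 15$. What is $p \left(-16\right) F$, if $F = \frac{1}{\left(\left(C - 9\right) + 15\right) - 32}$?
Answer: $\frac{64}{11} \approx 5.8182$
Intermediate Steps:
$p = 4$ ($p = \left(-2\right)^{2} = 4$)
$F = - \frac{1}{11}$ ($F = \frac{1}{\left(\left(15 - 9\right) + 15\right) - 32} = \frac{1}{\left(6 + 15\right) - 32} = \frac{1}{21 - 32} = \frac{1}{-11} = - \frac{1}{11} \approx -0.090909$)
$p \left(-16\right) F = 4 \left(-16\right) \left(- \frac{1}{11}\right) = \left(-64\right) \left(- \frac{1}{11}\right) = \frac{64}{11}$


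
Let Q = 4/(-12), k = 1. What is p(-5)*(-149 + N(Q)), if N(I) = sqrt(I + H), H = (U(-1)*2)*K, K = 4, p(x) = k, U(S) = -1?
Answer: -149 + 5*I*sqrt(3)/3 ≈ -149.0 + 2.8868*I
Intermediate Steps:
p(x) = 1
Q = -1/3 (Q = 4*(-1/12) = -1/3 ≈ -0.33333)
H = -8 (H = -1*2*4 = -2*4 = -8)
N(I) = sqrt(-8 + I) (N(I) = sqrt(I - 8) = sqrt(-8 + I))
p(-5)*(-149 + N(Q)) = 1*(-149 + sqrt(-8 - 1/3)) = 1*(-149 + sqrt(-25/3)) = 1*(-149 + 5*I*sqrt(3)/3) = -149 + 5*I*sqrt(3)/3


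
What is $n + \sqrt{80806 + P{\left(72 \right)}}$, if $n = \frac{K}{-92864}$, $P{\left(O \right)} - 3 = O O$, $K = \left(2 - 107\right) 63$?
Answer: $\frac{6615}{92864} + \sqrt{85993} \approx 293.32$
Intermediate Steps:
$K = -6615$ ($K = \left(-105\right) 63 = -6615$)
$P{\left(O \right)} = 3 + O^{2}$ ($P{\left(O \right)} = 3 + O O = 3 + O^{2}$)
$n = \frac{6615}{92864}$ ($n = - \frac{6615}{-92864} = \left(-6615\right) \left(- \frac{1}{92864}\right) = \frac{6615}{92864} \approx 0.071233$)
$n + \sqrt{80806 + P{\left(72 \right)}} = \frac{6615}{92864} + \sqrt{80806 + \left(3 + 72^{2}\right)} = \frac{6615}{92864} + \sqrt{80806 + \left(3 + 5184\right)} = \frac{6615}{92864} + \sqrt{80806 + 5187} = \frac{6615}{92864} + \sqrt{85993}$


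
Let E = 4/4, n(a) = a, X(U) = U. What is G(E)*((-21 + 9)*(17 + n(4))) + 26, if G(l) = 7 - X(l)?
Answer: -1486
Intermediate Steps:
E = 1 (E = 4*(¼) = 1)
G(l) = 7 - l
G(E)*((-21 + 9)*(17 + n(4))) + 26 = (7 - 1*1)*((-21 + 9)*(17 + 4)) + 26 = (7 - 1)*(-12*21) + 26 = 6*(-252) + 26 = -1512 + 26 = -1486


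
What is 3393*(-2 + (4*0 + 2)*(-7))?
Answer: -54288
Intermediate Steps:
3393*(-2 + (4*0 + 2)*(-7)) = 3393*(-2 + (0 + 2)*(-7)) = 3393*(-2 + 2*(-7)) = 3393*(-2 - 14) = 3393*(-16) = -54288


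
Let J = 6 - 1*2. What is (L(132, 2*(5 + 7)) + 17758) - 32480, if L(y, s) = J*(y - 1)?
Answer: -14198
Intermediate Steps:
J = 4 (J = 6 - 2 = 4)
L(y, s) = -4 + 4*y (L(y, s) = 4*(y - 1) = 4*(-1 + y) = -4 + 4*y)
(L(132, 2*(5 + 7)) + 17758) - 32480 = ((-4 + 4*132) + 17758) - 32480 = ((-4 + 528) + 17758) - 32480 = (524 + 17758) - 32480 = 18282 - 32480 = -14198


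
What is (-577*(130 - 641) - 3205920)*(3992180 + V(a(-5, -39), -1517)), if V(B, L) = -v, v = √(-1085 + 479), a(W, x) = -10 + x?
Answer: -11621527409140 + 2911073*I*√606 ≈ -1.1622e+13 + 7.1662e+7*I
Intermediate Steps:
v = I*√606 (v = √(-606) = I*√606 ≈ 24.617*I)
V(B, L) = -I*√606
(-577*(130 - 641) - 3205920)*(3992180 + V(a(-5, -39), -1517)) = (-577*(130 - 641) - 3205920)*(3992180 - I*√606) = (-577*(-511) - 3205920)*(3992180 - I*√606) = (294847 - 3205920)*(3992180 - I*√606) = -2911073*(3992180 - I*√606) = -11621527409140 + 2911073*I*√606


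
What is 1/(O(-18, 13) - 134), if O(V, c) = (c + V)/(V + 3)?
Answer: -3/401 ≈ -0.0074813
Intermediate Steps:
O(V, c) = (V + c)/(3 + V)
1/(O(-18, 13) - 134) = 1/((-18 + 13)/(3 - 18) - 134) = 1/(-5/(-15) - 134) = 1/(-1/15*(-5) - 134) = 1/(⅓ - 134) = 1/(-401/3) = -3/401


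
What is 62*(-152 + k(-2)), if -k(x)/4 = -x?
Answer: -9920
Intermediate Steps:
k(x) = 4*x (k(x) = -(-4)*x = 4*x)
62*(-152 + k(-2)) = 62*(-152 + 4*(-2)) = 62*(-152 - 8) = 62*(-160) = -9920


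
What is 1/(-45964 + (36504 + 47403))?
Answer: 1/37943 ≈ 2.6355e-5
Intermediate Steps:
1/(-45964 + (36504 + 47403)) = 1/(-45964 + 83907) = 1/37943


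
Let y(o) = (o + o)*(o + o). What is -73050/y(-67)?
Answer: -36525/8978 ≈ -4.0683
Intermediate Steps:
y(o) = 4*o**2 (y(o) = (2*o)*(2*o) = 4*o**2)
-73050/y(-67) = -73050/(4*(-67)**2) = -73050/(4*4489) = -73050/17956 = -73050*1/17956 = -36525/8978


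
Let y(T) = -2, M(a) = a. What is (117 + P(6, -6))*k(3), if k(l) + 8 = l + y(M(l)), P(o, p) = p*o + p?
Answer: -525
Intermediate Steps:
P(o, p) = p + o*p (P(o, p) = o*p + p = p + o*p)
k(l) = -10 + l (k(l) = -8 + (l - 2) = -8 + (-2 + l) = -10 + l)
(117 + P(6, -6))*k(3) = (117 - 6*(1 + 6))*(-10 + 3) = (117 - 6*7)*(-7) = (117 - 42)*(-7) = 75*(-7) = -525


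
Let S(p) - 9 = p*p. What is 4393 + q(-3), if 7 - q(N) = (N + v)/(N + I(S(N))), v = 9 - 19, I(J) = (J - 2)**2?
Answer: 1113213/253 ≈ 4400.1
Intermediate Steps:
S(p) = 9 + p**2 (S(p) = 9 + p*p = 9 + p**2)
I(J) = (-2 + J)**2
v = -10
q(N) = 7 - (-10 + N)/(N + (7 + N**2)**2) (q(N) = 7 - (N - 10)/(N + (-2 + (9 + N**2))**2) = 7 - (-10 + N)/(N + (7 + N**2)**2))
4393 + q(-3) = 4393 + (10 + 6*(-3) + 7*(7 + (-3)**2)**2)/(-3 + (7 + (-3)**2)**2) = 4393 + (10 - 18 + 7*(7 + 9)**2)/(-3 + (7 + 9)**2) = 4393 + (10 - 18 + 7*16**2)/(-3 + 16**2) = 4393 + (10 - 18 + 7*256)/(-3 + 256) = 4393 + (10 - 18 + 1792)/253 = 4393 + (1/253)*1784 = 4393 + 1784/253 = 1113213/253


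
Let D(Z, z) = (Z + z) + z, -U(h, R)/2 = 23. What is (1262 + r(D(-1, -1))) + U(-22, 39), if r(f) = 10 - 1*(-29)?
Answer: 1255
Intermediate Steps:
U(h, R) = -46 (U(h, R) = -2*23 = -46)
D(Z, z) = Z + 2*z
r(f) = 39 (r(f) = 10 + 29 = 39)
(1262 + r(D(-1, -1))) + U(-22, 39) = (1262 + 39) - 46 = 1301 - 46 = 1255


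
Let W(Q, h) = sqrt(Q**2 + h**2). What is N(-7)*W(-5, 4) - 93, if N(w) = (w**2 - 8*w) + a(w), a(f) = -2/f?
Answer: -93 + 737*sqrt(41)/7 ≈ 581.16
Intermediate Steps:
N(w) = w**2 - 8*w - 2/w (N(w) = (w**2 - 8*w) - 2/w = w**2 - 8*w - 2/w)
N(-7)*W(-5, 4) - 93 = ((-2 + (-7)**2*(-8 - 7))/(-7))*sqrt((-5)**2 + 4**2) - 93 = (-(-2 + 49*(-15))/7)*sqrt(25 + 16) - 93 = (-(-2 - 735)/7)*sqrt(41) - 93 = (-1/7*(-737))*sqrt(41) - 93 = 737*sqrt(41)/7 - 93 = -93 + 737*sqrt(41)/7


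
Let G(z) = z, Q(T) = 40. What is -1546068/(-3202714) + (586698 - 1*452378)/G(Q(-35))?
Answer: 5378129840/1601357 ≈ 3358.5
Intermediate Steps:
-1546068/(-3202714) + (586698 - 1*452378)/G(Q(-35)) = -1546068/(-3202714) + (586698 - 1*452378)/40 = -1546068*(-1/3202714) + (586698 - 452378)*(1/40) = 773034/1601357 + 134320*(1/40) = 773034/1601357 + 3358 = 5378129840/1601357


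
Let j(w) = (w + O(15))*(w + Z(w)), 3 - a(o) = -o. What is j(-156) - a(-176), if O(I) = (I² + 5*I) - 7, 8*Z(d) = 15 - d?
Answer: -146165/8 ≈ -18271.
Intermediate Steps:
a(o) = 3 + o (a(o) = 3 - (-1)*o = 3 + o)
Z(d) = 15/8 - d/8 (Z(d) = (15 - d)/8 = 15/8 - d/8)
O(I) = -7 + I² + 5*I
j(w) = (293 + w)*(15/8 + 7*w/8) (j(w) = (w + (-7 + 15² + 5*15))*(w + (15/8 - w/8)) = (w + (-7 + 225 + 75))*(15/8 + 7*w/8) = (w + 293)*(15/8 + 7*w/8) = (293 + w)*(15/8 + 7*w/8))
j(-156) - a(-176) = (4395/8 + (7/8)*(-156)² + (1033/4)*(-156)) - (3 - 176) = (4395/8 + (7/8)*24336 - 40287) - 1*(-173) = (4395/8 + 21294 - 40287) + 173 = -147549/8 + 173 = -146165/8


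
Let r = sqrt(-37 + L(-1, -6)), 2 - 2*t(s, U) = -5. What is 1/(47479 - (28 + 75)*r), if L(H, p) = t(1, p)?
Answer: 94958/4509221685 + 103*I*sqrt(134)/4509221685 ≈ 2.1059e-5 + 2.6442e-7*I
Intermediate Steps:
t(s, U) = 7/2 (t(s, U) = 1 - 1/2*(-5) = 1 + 5/2 = 7/2)
L(H, p) = 7/2
r = I*sqrt(134)/2 (r = sqrt(-37 + 7/2) = sqrt(-67/2) = I*sqrt(134)/2 ≈ 5.7879*I)
1/(47479 - (28 + 75)*r) = 1/(47479 - (28 + 75)*I*sqrt(134)/2) = 1/(47479 - 103*I*sqrt(134)/2)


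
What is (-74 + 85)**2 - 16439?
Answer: -16318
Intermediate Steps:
(-74 + 85)**2 - 16439 = 11**2 - 16439 = 121 - 16439 = -16318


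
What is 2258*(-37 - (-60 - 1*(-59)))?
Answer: -81288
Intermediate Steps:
2258*(-37 - (-60 - 1*(-59))) = 2258*(-37 - (-60 + 59)) = 2258*(-37 - 1*(-1)) = 2258*(-37 + 1) = 2258*(-36) = -81288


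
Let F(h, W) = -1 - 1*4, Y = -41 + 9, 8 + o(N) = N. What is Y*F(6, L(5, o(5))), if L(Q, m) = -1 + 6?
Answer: 160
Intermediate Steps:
o(N) = -8 + N
L(Q, m) = 5
Y = -32
F(h, W) = -5 (F(h, W) = -1 - 4 = -5)
Y*F(6, L(5, o(5))) = -32*(-5) = 160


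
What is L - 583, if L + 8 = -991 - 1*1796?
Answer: -3378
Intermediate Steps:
L = -2795 (L = -8 + (-991 - 1*1796) = -8 + (-991 - 1796) = -8 - 2787 = -2795)
L - 583 = -2795 - 583 = -3378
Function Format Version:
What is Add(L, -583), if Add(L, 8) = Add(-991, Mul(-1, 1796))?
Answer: -3378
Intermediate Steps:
L = -2795 (L = Add(-8, Add(-991, Mul(-1, 1796))) = Add(-8, Add(-991, -1796)) = Add(-8, -2787) = -2795)
Add(L, -583) = Add(-2795, -583) = -3378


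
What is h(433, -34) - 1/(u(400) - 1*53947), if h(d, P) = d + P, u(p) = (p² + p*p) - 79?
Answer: 106123625/265974 ≈ 399.00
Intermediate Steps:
u(p) = -79 + 2*p² (u(p) = (p² + p²) - 79 = 2*p² - 79 = -79 + 2*p²)
h(d, P) = P + d
h(433, -34) - 1/(u(400) - 1*53947) = (-34 + 433) - 1/((-79 + 2*400²) - 1*53947) = 399 - 1/((-79 + 2*160000) - 53947) = 399 - 1/((-79 + 320000) - 53947) = 399 - 1/(319921 - 53947) = 399 - 1/265974 = 106123625/265974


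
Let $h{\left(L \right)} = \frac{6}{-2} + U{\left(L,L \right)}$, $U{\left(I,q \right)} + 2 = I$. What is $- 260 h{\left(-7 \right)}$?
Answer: $3120$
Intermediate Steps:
$U{\left(I,q \right)} = -2 + I$
$h{\left(L \right)} = -5 + L$ ($h{\left(L \right)} = \frac{6}{-2} + \left(-2 + L\right) = 6 \left(- \frac{1}{2}\right) + \left(-2 + L\right) = -3 + \left(-2 + L\right) = -5 + L$)
$- 260 h{\left(-7 \right)} = - 260 \left(-5 - 7\right) = \left(-260\right) \left(-12\right) = 3120$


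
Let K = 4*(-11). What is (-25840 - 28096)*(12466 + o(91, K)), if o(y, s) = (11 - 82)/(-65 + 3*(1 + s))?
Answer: -65221433800/97 ≈ -6.7239e+8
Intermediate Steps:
K = -44
o(y, s) = -71/(-62 + 3*s) (o(y, s) = -71/(-65 + (3 + 3*s)) = -71/(-62 + 3*s))
(-25840 - 28096)*(12466 + o(91, K)) = (-25840 - 28096)*(12466 - 71/(-62 + 3*(-44))) = -53936*(12466 - 71/(-62 - 132)) = -53936*(12466 - 71/(-194)) = -53936*(12466 - 71*(-1/194)) = -53936*(12466 + 71/194) = -53936*2418475/194 = -65221433800/97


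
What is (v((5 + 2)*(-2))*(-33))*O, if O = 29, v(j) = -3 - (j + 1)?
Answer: -9570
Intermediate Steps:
v(j) = -4 - j (v(j) = -3 - (1 + j) = -3 + (-1 - j) = -4 - j)
(v((5 + 2)*(-2))*(-33))*O = ((-4 - (5 + 2)*(-2))*(-33))*29 = ((-4 - 7*(-2))*(-33))*29 = ((-4 - 1*(-14))*(-33))*29 = ((-4 + 14)*(-33))*29 = (10*(-33))*29 = -330*29 = -9570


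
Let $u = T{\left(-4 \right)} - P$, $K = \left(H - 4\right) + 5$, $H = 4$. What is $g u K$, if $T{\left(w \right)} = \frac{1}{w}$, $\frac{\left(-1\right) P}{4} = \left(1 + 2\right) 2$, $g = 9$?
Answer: $\frac{4275}{4} \approx 1068.8$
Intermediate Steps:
$K = 5$ ($K = \left(4 - 4\right) + 5 = 0 + 5 = 5$)
$P = -24$ ($P = - 4 \left(1 + 2\right) 2 = - 4 \cdot 3 \cdot 2 = \left(-4\right) 6 = -24$)
$u = \frac{95}{4}$ ($u = \frac{1}{-4} - -24 = - \frac{1}{4} + 24 = \frac{95}{4} \approx 23.75$)
$g u K = 9 \cdot \frac{95}{4} \cdot 5 = \frac{855}{4} \cdot 5 = \frac{4275}{4}$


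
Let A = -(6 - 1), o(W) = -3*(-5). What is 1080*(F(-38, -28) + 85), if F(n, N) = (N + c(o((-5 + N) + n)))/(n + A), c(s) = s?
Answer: 3961440/43 ≈ 92127.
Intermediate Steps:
o(W) = 15
A = -5 (A = -1*5 = -5)
F(n, N) = (15 + N)/(-5 + n) (F(n, N) = (N + 15)/(n - 5) = (15 + N)/(-5 + n))
1080*(F(-38, -28) + 85) = 1080*((15 - 28)/(-5 - 38) + 85) = 1080*(-13/(-43) + 85) = 1080*(-1/43*(-13) + 85) = 1080*(13/43 + 85) = 1080*(3668/43) = 3961440/43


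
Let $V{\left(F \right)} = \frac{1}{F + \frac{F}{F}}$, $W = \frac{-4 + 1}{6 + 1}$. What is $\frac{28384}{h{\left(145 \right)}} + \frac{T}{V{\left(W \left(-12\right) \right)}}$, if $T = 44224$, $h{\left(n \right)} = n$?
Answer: $\frac{275935328}{1015} \approx 2.7186 \cdot 10^{5}$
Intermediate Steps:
$W = - \frac{3}{7} \approx -0.42857$
$V{\left(F \right)} = \frac{1}{1 + F}$ ($V{\left(F \right)} = \frac{1}{F + 1} = \frac{1}{1 + F}$)
$\frac{28384}{h{\left(145 \right)}} + \frac{T}{V{\left(W \left(-12\right) \right)}} = \frac{28384}{145} + \frac{44224}{\frac{1}{1 - - \frac{36}{7}}} = 28384 \cdot \frac{1}{145} + \frac{44224}{\frac{1}{1 + \frac{36}{7}}} = \frac{28384}{145} + \frac{44224}{\frac{1}{\frac{43}{7}}} = \frac{28384}{145} + \frac{44224}{\frac{7}{43}} = \frac{28384}{145} + 44224 \cdot \frac{43}{7} = \frac{28384}{145} + \frac{1901632}{7} = \frac{275935328}{1015}$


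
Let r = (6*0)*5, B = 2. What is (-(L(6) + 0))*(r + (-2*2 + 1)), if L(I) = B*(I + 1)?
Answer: 42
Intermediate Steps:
r = 0 (r = 0*5 = 0)
L(I) = 2 + 2*I (L(I) = 2*(I + 1) = 2*(1 + I) = 2 + 2*I)
(-(L(6) + 0))*(r + (-2*2 + 1)) = (-((2 + 2*6) + 0))*(0 + (-2*2 + 1)) = (-((2 + 12) + 0))*(0 + (-4 + 1)) = (-(14 + 0))*(0 - 3) = -1*14*(-3) = -14*(-3) = 42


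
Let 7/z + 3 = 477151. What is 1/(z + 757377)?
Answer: 68164/51625845829 ≈ 1.3203e-6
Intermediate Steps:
z = 1/68164 (z = 7/(-3 + 477151) = 7/477148 = 7*(1/477148) = 1/68164 ≈ 1.4670e-5)
1/(z + 757377) = 1/(1/68164 + 757377) = 1/(51625845829/68164) = 68164/51625845829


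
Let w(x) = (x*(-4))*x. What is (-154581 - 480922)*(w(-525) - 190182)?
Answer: 821503289046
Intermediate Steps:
w(x) = -4*x**2 (w(x) = (-4*x)*x = -4*x**2)
(-154581 - 480922)*(w(-525) - 190182) = (-154581 - 480922)*(-4*(-525)**2 - 190182) = -635503*(-4*275625 - 190182) = -635503*(-1102500 - 190182) = -635503*(-1292682) = 821503289046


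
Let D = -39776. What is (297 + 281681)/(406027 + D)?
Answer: 281978/366251 ≈ 0.76990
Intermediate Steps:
(297 + 281681)/(406027 + D) = (297 + 281681)/(406027 - 39776) = 281978/366251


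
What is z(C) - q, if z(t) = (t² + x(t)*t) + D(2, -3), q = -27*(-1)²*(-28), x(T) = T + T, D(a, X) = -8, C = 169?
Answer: 84919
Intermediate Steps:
x(T) = 2*T
q = 756 (q = -27*1*(-28) = -27*(-28) = 756)
z(t) = -8 + 3*t² (z(t) = (t² + (2*t)*t) - 8 = (t² + 2*t²) - 8 = 3*t² - 8 = -8 + 3*t²)
z(C) - q = (-8 + 3*169²) - 1*756 = (-8 + 3*28561) - 756 = (-8 + 85683) - 756 = 85675 - 756 = 84919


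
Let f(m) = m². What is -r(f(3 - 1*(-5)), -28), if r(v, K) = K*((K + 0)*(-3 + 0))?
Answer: 2352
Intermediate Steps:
r(v, K) = -3*K² (r(v, K) = K*(K*(-3)) = K*(-3*K) = -3*K²)
-r(f(3 - 1*(-5)), -28) = -(-3)*(-28)² = -(-3)*784 = -1*(-2352) = 2352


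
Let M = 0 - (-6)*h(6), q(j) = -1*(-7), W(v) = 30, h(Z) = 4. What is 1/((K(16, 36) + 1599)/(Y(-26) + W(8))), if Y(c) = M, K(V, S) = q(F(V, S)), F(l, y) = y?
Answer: 27/803 ≈ 0.033624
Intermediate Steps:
q(j) = 7
K(V, S) = 7
M = 24 (M = 0 - (-6)*4 = 0 - 1*(-24) = 0 + 24 = 24)
Y(c) = 24
1/((K(16, 36) + 1599)/(Y(-26) + W(8))) = 1/((7 + 1599)/(24 + 30)) = 1/(1606/54) = 1/(1606*(1/54)) = 1/(803/27) = 27/803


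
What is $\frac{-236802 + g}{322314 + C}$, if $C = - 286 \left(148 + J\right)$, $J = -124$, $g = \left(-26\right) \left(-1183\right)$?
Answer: $- \frac{103022}{157725} \approx -0.65317$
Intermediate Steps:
$g = 30758$
$C = -6864$ ($C = - 286 \left(148 - 124\right) = \left(-286\right) 24 = -6864$)
$\frac{-236802 + g}{322314 + C} = \frac{-236802 + 30758}{322314 - 6864} = - \frac{206044}{315450} = \left(-206044\right) \frac{1}{315450} = - \frac{103022}{157725}$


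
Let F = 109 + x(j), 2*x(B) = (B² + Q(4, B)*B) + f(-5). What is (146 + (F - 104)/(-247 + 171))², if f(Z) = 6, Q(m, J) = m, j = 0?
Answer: 7683984/361 ≈ 21285.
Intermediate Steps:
x(B) = 3 + B²/2 + 2*B (x(B) = ((B² + 4*B) + 6)/2 = (6 + B² + 4*B)/2 = 3 + B²/2 + 2*B)
F = 112 (F = 109 + (3 + (½)*0² + 2*0) = 109 + (3 + (½)*0 + 0) = 109 + (3 + 0 + 0) = 109 + 3 = 112)
(146 + (F - 104)/(-247 + 171))² = (146 + (112 - 104)/(-247 + 171))² = (146 + 8/(-76))² = (146 + 8*(-1/76))² = (146 - 2/19)² = (2772/19)² = 7683984/361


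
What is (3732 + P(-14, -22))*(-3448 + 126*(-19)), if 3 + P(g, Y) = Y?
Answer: -21656294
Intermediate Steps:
P(g, Y) = -3 + Y
(3732 + P(-14, -22))*(-3448 + 126*(-19)) = (3732 + (-3 - 22))*(-3448 + 126*(-19)) = (3732 - 25)*(-3448 - 2394) = 3707*(-5842) = -21656294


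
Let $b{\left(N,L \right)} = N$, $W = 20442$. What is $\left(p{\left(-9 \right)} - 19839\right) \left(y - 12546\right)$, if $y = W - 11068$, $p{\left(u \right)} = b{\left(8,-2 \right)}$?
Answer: $62903932$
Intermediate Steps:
$p{\left(u \right)} = 8$
$y = 9374$ ($y = 20442 - 11068 = 9374$)
$\left(p{\left(-9 \right)} - 19839\right) \left(y - 12546\right) = \left(8 - 19839\right) \left(9374 - 12546\right) = \left(-19831\right) \left(-3172\right) = 62903932$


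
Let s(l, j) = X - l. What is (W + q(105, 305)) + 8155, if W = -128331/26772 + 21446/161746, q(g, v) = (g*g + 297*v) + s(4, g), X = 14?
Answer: 816726010423/7440316 ≈ 1.0977e+5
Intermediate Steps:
s(l, j) = 14 - l
q(g, v) = 10 + g**2 + 297*v (q(g, v) = (g*g + 297*v) + (14 - 1*4) = (g**2 + 297*v) + (14 - 4) = (g**2 + 297*v) + 10 = 10 + g**2 + 297*v)
W = -34678477/7440316 (W = -128331*1/26772 + 21446*(1/161746) = -441/92 + 10723/80873 = -34678477/7440316 ≈ -4.6609)
(W + q(105, 305)) + 8155 = (-34678477/7440316 + (10 + 105**2 + 297*305)) + 8155 = (-34678477/7440316 + (10 + 11025 + 90585)) + 8155 = (-34678477/7440316 + 101620) + 8155 = 756050233443/7440316 + 8155 = 816726010423/7440316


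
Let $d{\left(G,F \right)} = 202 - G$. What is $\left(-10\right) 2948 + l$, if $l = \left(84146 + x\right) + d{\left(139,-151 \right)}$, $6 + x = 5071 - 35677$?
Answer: $24117$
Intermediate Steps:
$x = -30612$ ($x = -6 + \left(5071 - 35677\right) = -6 - 30606 = -30612$)
$l = 53597$ ($l = \left(84146 - 30612\right) + \left(202 - 139\right) = 53534 + \left(202 - 139\right) = 53534 + 63 = 53597$)
$\left(-10\right) 2948 + l = \left(-10\right) 2948 + 53597 = -29480 + 53597 = 24117$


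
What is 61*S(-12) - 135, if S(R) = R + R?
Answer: -1599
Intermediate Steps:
S(R) = 2*R
61*S(-12) - 135 = 61*(2*(-12)) - 135 = 61*(-24) - 135 = -1464 - 135 = -1599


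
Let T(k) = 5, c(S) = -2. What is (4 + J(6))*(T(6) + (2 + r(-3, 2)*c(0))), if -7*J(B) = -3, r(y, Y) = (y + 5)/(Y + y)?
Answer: 341/7 ≈ 48.714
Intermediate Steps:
r(y, Y) = (5 + y)/(Y + y)
J(B) = 3/7 (J(B) = -⅐*(-3) = 3/7)
(4 + J(6))*(T(6) + (2 + r(-3, 2)*c(0))) = (4 + 3/7)*(5 + (2 + ((5 - 3)/(2 - 3))*(-2))) = 31*(5 + (2 + (2/(-1))*(-2)))/7 = 31*(5 + (2 - 1*2*(-2)))/7 = 31*(5 + (2 - 2*(-2)))/7 = 31*(5 + (2 + 4))/7 = 31*(5 + 6)/7 = (31/7)*11 = 341/7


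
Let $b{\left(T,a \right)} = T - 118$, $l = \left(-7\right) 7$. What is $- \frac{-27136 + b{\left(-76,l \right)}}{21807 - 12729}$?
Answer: $\frac{4555}{1513} \approx 3.0106$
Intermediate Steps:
$l = -49$
$b{\left(T,a \right)} = -118 + T$
$- \frac{-27136 + b{\left(-76,l \right)}}{21807 - 12729} = - \frac{-27136 - 194}{21807 - 12729} = - \frac{-27136 - 194}{9078} = - \frac{-27330}{9078} = \left(-1\right) \left(- \frac{4555}{1513}\right) = \frac{4555}{1513}$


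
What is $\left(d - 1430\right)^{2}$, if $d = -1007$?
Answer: $5938969$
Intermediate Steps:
$\left(d - 1430\right)^{2} = \left(-1007 - 1430\right)^{2} = \left(-2437\right)^{2} = 5938969$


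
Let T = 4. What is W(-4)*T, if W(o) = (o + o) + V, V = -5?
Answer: -52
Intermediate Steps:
W(o) = -5 + 2*o (W(o) = (o + o) - 5 = 2*o - 5 = -5 + 2*o)
W(-4)*T = (-5 + 2*(-4))*4 = (-5 - 8)*4 = -13*4 = -52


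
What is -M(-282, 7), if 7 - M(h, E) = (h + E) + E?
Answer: -275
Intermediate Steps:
M(h, E) = 7 - h - 2*E (M(h, E) = 7 - ((h + E) + E) = 7 - ((E + h) + E) = 7 - (h + 2*E) = 7 + (-h - 2*E) = 7 - h - 2*E)
-M(-282, 7) = -(7 - 1*(-282) - 2*7) = -(7 + 282 - 14) = -1*275 = -275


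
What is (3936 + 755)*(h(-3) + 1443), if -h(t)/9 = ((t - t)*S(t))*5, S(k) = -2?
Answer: 6769113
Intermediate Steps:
h(t) = 0 (h(t) = -9*(t - t)*(-2)*5 = -9*0*(-2)*5 = -0*5 = -9*0 = 0)
(3936 + 755)*(h(-3) + 1443) = (3936 + 755)*(0 + 1443) = 4691*1443 = 6769113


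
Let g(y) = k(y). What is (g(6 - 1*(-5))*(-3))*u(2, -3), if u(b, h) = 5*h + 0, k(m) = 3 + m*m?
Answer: 5580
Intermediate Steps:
k(m) = 3 + m²
g(y) = 3 + y²
u(b, h) = 5*h
(g(6 - 1*(-5))*(-3))*u(2, -3) = ((3 + (6 - 1*(-5))²)*(-3))*(5*(-3)) = ((3 + (6 + 5)²)*(-3))*(-15) = ((3 + 11²)*(-3))*(-15) = ((3 + 121)*(-3))*(-15) = (124*(-3))*(-15) = -372*(-15) = 5580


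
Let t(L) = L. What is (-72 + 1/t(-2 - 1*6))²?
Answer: 332929/64 ≈ 5202.0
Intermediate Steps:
(-72 + 1/t(-2 - 1*6))² = (-72 + 1/(-2 - 1*6))² = (-72 + 1/(-2 - 6))² = (-72 + 1/(-8))² = (-72 - ⅛)² = (-577/8)² = 332929/64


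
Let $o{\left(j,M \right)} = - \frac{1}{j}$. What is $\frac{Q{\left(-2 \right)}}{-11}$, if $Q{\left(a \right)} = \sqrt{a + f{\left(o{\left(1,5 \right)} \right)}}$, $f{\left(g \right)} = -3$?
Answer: $- \frac{i \sqrt{5}}{11} \approx - 0.20328 i$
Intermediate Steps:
$Q{\left(a \right)} = \sqrt{-3 + a}$ ($Q{\left(a \right)} = \sqrt{a - 3} = \sqrt{-3 + a}$)
$\frac{Q{\left(-2 \right)}}{-11} = \frac{\sqrt{-3 - 2}}{-11} = - \frac{\sqrt{-5}}{11} = - \frac{i \sqrt{5}}{11}$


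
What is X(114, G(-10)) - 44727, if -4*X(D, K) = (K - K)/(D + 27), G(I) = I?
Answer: -44727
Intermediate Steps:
X(D, K) = 0 (X(D, K) = -(K - K)/(4*(D + 27)) = -0/(27 + D) = -¼*0 = 0)
X(114, G(-10)) - 44727 = 0 - 44727 = -44727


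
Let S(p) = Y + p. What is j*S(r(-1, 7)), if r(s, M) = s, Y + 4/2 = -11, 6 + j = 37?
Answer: -434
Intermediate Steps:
j = 31 (j = -6 + 37 = 31)
Y = -13 (Y = -2 - 11 = -13)
S(p) = -13 + p
j*S(r(-1, 7)) = 31*(-13 - 1) = 31*(-14) = -434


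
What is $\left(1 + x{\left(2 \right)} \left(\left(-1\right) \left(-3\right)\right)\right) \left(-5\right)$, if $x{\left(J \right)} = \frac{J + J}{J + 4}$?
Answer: $-15$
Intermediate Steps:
$x{\left(J \right)} = \frac{2 J}{4 + J}$
$\left(1 + x{\left(2 \right)} \left(\left(-1\right) \left(-3\right)\right)\right) \left(-5\right) = \left(1 + 2 \cdot 2 \frac{1}{4 + 2} \left(\left(-1\right) \left(-3\right)\right)\right) \left(-5\right) = \left(1 + 2 \cdot 2 \cdot \frac{1}{6} \cdot 3\right) \left(-5\right) = \left(1 + \frac{2}{3} \cdot 3\right) \left(-5\right) = \left(1 + 2\right) \left(-5\right) = 3 \left(-5\right) = -15$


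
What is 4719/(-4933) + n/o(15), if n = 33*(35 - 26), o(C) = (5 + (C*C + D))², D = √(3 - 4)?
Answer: -13128693687120/13805078446333 - 136620*I/2798515801 ≈ -0.951 - 4.8819e-5*I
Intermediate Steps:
D = I (D = √(-1) = I ≈ 1.0*I)
o(C) = (5 + I + C²)² (o(C) = (5 + (C*C + I))² = (5 + (C² + I))² = (5 + (I + C²))² = (5 + I + C²)²)
n = 297 (n = 33*9 = 297)
4719/(-4933) + n/o(15) = 4719/(-4933) + 297/((5 + I + 15²)²) = 4719*(-1/4933) + 297/((5 + I + 225)²) = -4719/4933 + 297/((230 + I)²) = -4719/4933 + 297/(230 + I)²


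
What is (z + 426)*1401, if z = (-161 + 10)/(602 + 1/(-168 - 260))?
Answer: 51228219734/85885 ≈ 5.9648e+5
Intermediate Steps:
z = -64628/257655 (z = -151/(602 + 1/(-428)) = -151/(602 - 1/428) = -151/257655/428 = -151*428/257655 = -64628/257655 ≈ -0.25083)
(z + 426)*1401 = (-64628/257655 + 426)*1401 = (109696402/257655)*1401 = 51228219734/85885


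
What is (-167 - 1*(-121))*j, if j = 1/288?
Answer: -23/144 ≈ -0.15972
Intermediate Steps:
j = 1/288 ≈ 0.0034722
(-167 - 1*(-121))*j = (-167 - 1*(-121))*(1/288) = (-167 + 121)*(1/288) = -46*1/288 = -23/144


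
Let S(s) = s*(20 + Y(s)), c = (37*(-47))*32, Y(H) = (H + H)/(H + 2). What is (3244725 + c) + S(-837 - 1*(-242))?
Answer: 1883357911/593 ≈ 3.1760e+6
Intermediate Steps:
Y(H) = 2*H/(2 + H) (Y(H) = (2*H)/(2 + H) = 2*H/(2 + H))
c = -55648 (c = -1739*32 = -55648)
S(s) = s*(20 + 2*s/(2 + s))
(3244725 + c) + S(-837 - 1*(-242)) = (3244725 - 55648) + 2*(-837 - 1*(-242))*(20 + 11*(-837 - 1*(-242)))/(2 + (-837 - 1*(-242))) = 3189077 + 2*(-837 + 242)*(20 + 11*(-837 + 242))/(2 + (-837 + 242)) = 3189077 + 2*(-595)*(20 + 11*(-595))/(2 - 595) = 3189077 + 2*(-595)*(20 - 6545)/(-593) = 3189077 + 2*(-595)*(-1/593)*(-6525) = 3189077 - 7764750/593 = 1883357911/593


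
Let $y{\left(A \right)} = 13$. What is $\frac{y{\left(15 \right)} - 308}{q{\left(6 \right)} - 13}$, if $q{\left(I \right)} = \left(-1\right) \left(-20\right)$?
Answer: $- \frac{295}{7} \approx -42.143$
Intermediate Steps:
$q{\left(I \right)} = 20$
$\frac{y{\left(15 \right)} - 308}{q{\left(6 \right)} - 13} = \frac{13 - 308}{20 - 13} = - \frac{295}{20 - 13} = - \frac{295}{7}$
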